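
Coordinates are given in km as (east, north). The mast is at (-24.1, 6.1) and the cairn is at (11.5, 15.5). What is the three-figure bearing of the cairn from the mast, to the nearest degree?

Δeast = 11.5 − -24.1 = 35.60; Δnorth = 15.5 − 6.1 = 9.40.
Bearing = atan2(Δeast, Δnorth) mod 360° = 75.21° ≈ 075°.

075°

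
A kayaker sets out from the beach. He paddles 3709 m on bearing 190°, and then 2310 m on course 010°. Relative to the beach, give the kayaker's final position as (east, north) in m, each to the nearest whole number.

(-243, -1378)

Leg 1 (190°, 3709 m): east 3709 sin 190° = -644.06, north 3709 cos 190° = -3652.65
Leg 2 (010°, 2310 m): east 2310 sin 10° = 401.13, north 2310 cos 10° = 2274.91
Summing: -242.93 m east, -1377.75 m north → (-243, -1378).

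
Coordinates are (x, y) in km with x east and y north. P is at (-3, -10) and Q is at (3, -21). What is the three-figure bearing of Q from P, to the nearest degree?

151°

Δeast = 3 − -3 = 6.00; Δnorth = -21 − -10 = -11.00.
Bearing = atan2(Δeast, Δnorth) mod 360° = 151.39° ≈ 151°.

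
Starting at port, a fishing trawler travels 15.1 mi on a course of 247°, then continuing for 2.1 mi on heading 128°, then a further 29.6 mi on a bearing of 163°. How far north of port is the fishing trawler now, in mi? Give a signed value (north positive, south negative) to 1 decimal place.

Leg 1 (247°, 15.1 mi): east 15.1 sin 247° = -13.90, north 15.1 cos 247° = -5.90
Leg 2 (128°, 2.1 mi): east 2.1 sin 128° = 1.65, north 2.1 cos 128° = -1.29
Leg 3 (163°, 29.6 mi): east 29.6 sin 163° = 8.65, north 29.6 cos 163° = -28.31
Net north component: -35.50 mi.

-35.5 mi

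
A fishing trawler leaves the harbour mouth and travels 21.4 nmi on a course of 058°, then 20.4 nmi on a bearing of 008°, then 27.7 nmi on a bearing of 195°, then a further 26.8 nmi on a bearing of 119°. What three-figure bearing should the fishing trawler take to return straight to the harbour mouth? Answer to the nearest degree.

282°

Leg 1 (058°, 21.4 nmi): east 21.4 sin 58° = 18.15, north 21.4 cos 58° = 11.34
Leg 2 (008°, 20.4 nmi): east 20.4 sin 8° = 2.84, north 20.4 cos 8° = 20.20
Leg 3 (195°, 27.7 nmi): east 27.7 sin 195° = -7.17, north 27.7 cos 195° = -26.76
Leg 4 (119°, 26.8 nmi): east 26.8 sin 119° = 23.44, north 26.8 cos 119° = -12.99
Net displacement: 37.26 east, -8.21 north. Direction back to start is (-37.26, 8.21): bearing = atan2(-37.26, 8.21) mod 360° = 282.42° ≈ 282°.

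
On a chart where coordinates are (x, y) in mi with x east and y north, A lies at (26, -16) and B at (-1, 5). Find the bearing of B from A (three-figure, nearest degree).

308°

Δeast = -1 − 26 = -27.00; Δnorth = 5 − -16 = 21.00.
Bearing = atan2(Δeast, Δnorth) mod 360° = 307.87° ≈ 308°.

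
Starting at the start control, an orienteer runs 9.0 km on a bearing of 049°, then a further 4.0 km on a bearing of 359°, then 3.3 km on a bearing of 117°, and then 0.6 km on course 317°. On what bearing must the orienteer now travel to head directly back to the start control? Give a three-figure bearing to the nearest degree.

226°

Leg 1 (049°, 9.0 km): east 9.0 sin 49° = 6.79, north 9.0 cos 49° = 5.90
Leg 2 (359°, 4.0 km): east 4.0 sin 359° = -0.07, north 4.0 cos 359° = 4.00
Leg 3 (117°, 3.3 km): east 3.3 sin 117° = 2.94, north 3.3 cos 117° = -1.50
Leg 4 (317°, 0.6 km): east 0.6 sin 317° = -0.41, north 0.6 cos 317° = 0.44
Net displacement: 9.25 east, 8.84 north. Direction back to start is (-9.25, -8.84): bearing = atan2(-9.25, -8.84) mod 360° = 226.30° ≈ 226°.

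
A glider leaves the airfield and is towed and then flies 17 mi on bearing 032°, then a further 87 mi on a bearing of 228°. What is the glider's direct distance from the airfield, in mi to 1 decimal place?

70.8 mi

Leg 1 (032°, 17 mi): east 17 sin 32° = 9.01, north 17 cos 32° = 14.42
Leg 2 (228°, 87 mi): east 87 sin 228° = -64.65, north 87 cos 228° = -58.21
Net: -55.64 east, -43.80 north. Distance = √((-55.64)² + (-43.80)²) = 70.814 mi.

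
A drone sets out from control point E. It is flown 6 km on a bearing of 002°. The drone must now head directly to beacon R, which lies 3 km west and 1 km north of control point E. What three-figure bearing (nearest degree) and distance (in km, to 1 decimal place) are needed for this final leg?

213°, 5.9 km

Leg 1 (002°, 6 km): east 6 sin 2° = 0.21, north 6 cos 2° = 6.00
Current position: (0.21, 6.00). Target: (-3, 1). Remaining: Δeast = -3.21, Δnorth = -5.00.
Bearing = atan2(-3.21, -5.00) mod 360° = 212.71°; distance = √((-3.21)² + (-5.00)²) = 5.938 km.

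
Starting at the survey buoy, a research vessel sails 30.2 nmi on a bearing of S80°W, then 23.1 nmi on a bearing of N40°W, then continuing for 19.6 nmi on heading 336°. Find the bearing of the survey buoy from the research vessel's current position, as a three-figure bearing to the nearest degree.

120°

Leg 1 (S80°W, 30.2 nmi): east 30.2 sin 260° = -29.74, north 30.2 cos 260° = -5.24
Leg 2 (N40°W, 23.1 nmi): east 23.1 sin 320° = -14.85, north 23.1 cos 320° = 17.70
Leg 3 (336°, 19.6 nmi): east 19.6 sin 336° = -7.97, north 19.6 cos 336° = 17.91
Net displacement: -52.56 east, 30.36 north. Direction back to start is (52.56, -30.36): bearing = atan2(52.56, -30.36) mod 360° = 120.01° ≈ 120°.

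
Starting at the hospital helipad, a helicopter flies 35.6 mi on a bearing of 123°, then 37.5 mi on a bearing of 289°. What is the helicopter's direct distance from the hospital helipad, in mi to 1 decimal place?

9.1 mi

Leg 1 (123°, 35.6 mi): east 35.6 sin 123° = 29.86, north 35.6 cos 123° = -19.39
Leg 2 (289°, 37.5 mi): east 37.5 sin 289° = -35.46, north 37.5 cos 289° = 12.21
Net: -5.60 east, -7.18 north. Distance = √((-5.60)² + (-7.18)²) = 9.106 mi.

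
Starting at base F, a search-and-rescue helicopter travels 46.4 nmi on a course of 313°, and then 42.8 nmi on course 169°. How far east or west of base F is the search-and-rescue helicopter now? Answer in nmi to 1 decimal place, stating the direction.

Leg 1 (313°, 46.4 nmi): east 46.4 sin 313° = -33.93, north 46.4 cos 313° = 31.64
Leg 2 (169°, 42.8 nmi): east 42.8 sin 169° = 8.17, north 42.8 cos 169° = -42.01
Net east component: -25.77 nmi.

25.8 nmi west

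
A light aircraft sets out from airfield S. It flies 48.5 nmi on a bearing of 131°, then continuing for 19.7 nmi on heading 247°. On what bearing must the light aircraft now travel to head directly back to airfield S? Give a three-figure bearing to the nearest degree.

335°

Leg 1 (131°, 48.5 nmi): east 48.5 sin 131° = 36.60, north 48.5 cos 131° = -31.82
Leg 2 (247°, 19.7 nmi): east 19.7 sin 247° = -18.13, north 19.7 cos 247° = -7.70
Net displacement: 18.47 east, -39.52 north. Direction back to start is (-18.47, 39.52): bearing = atan2(-18.47, 39.52) mod 360° = 334.95° ≈ 335°.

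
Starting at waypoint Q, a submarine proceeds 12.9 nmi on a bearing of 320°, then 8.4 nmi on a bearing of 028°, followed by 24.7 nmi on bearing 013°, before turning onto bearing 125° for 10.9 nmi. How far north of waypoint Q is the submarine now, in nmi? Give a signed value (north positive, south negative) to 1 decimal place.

35.1 nmi

Leg 1 (320°, 12.9 nmi): east 12.9 sin 320° = -8.29, north 12.9 cos 320° = 9.88
Leg 2 (028°, 8.4 nmi): east 8.4 sin 28° = 3.94, north 8.4 cos 28° = 7.42
Leg 3 (013°, 24.7 nmi): east 24.7 sin 13° = 5.56, north 24.7 cos 13° = 24.07
Leg 4 (125°, 10.9 nmi): east 10.9 sin 125° = 8.93, north 10.9 cos 125° = -6.25
Net north component: 35.11 nmi.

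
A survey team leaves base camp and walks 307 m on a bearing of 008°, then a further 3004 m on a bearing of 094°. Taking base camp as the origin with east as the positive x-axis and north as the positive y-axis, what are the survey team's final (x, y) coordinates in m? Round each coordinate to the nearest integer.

(3039, 94)

Leg 1 (008°, 307 m): east 307 sin 8° = 42.73, north 307 cos 8° = 304.01
Leg 2 (094°, 3004 m): east 3004 sin 94° = 2996.68, north 3004 cos 94° = -209.55
Summing: 3039.41 m east, 94.46 m north → (3039, 94).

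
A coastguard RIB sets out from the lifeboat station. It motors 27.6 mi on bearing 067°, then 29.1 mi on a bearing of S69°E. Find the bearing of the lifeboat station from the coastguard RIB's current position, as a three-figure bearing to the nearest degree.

Leg 1 (067°, 27.6 mi): east 27.6 sin 67° = 25.41, north 27.6 cos 67° = 10.78
Leg 2 (S69°E, 29.1 mi): east 29.1 sin 111° = 27.17, north 29.1 cos 111° = -10.43
Net displacement: 52.57 east, 0.36 north. Direction back to start is (-52.57, -0.36): bearing = atan2(-52.57, -0.36) mod 360° = 269.61° ≈ 270°.

270°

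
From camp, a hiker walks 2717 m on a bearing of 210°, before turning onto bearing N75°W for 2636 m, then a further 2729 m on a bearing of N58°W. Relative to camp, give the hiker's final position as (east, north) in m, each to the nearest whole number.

Leg 1 (210°, 2717 m): east 2717 sin 210° = -1358.50, north 2717 cos 210° = -2352.99
Leg 2 (N75°W, 2636 m): east 2636 sin 285° = -2546.18, north 2636 cos 285° = 682.25
Leg 3 (N58°W, 2729 m): east 2729 sin 302° = -2314.32, north 2729 cos 302° = 1446.15
Summing: -6219.00 m east, -224.59 m north → (-6219, -225).

(-6219, -225)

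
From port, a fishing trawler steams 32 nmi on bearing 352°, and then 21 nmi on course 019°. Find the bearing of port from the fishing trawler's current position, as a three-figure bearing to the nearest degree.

183°

Leg 1 (352°, 32 nmi): east 32 sin 352° = -4.45, north 32 cos 352° = 31.69
Leg 2 (019°, 21 nmi): east 21 sin 19° = 6.84, north 21 cos 19° = 19.86
Net displacement: 2.38 east, 51.54 north. Direction back to start is (-2.38, -51.54): bearing = atan2(-2.38, -51.54) mod 360° = 182.65° ≈ 183°.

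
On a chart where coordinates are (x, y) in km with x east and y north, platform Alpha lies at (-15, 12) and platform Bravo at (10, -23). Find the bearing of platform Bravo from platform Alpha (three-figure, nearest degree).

Δeast = 10 − -15 = 25.00; Δnorth = -23 − 12 = -35.00.
Bearing = atan2(Δeast, Δnorth) mod 360° = 144.46° ≈ 144°.

144°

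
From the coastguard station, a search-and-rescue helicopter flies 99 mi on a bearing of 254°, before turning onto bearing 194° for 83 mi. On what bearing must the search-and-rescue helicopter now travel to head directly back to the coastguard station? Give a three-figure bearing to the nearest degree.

Leg 1 (254°, 99 mi): east 99 sin 254° = -95.16, north 99 cos 254° = -27.29
Leg 2 (194°, 83 mi): east 83 sin 194° = -20.08, north 83 cos 194° = -80.53
Net displacement: -115.24 east, -107.82 north. Direction back to start is (115.24, 107.82): bearing = atan2(115.24, 107.82) mod 360° = 46.91° ≈ 047°.

047°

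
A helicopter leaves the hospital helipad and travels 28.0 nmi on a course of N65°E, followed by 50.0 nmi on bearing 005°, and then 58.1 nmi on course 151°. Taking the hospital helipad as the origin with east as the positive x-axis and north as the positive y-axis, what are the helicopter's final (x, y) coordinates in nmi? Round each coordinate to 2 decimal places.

(57.90, 10.83)

Leg 1 (N65°E, 28.0 nmi): east 28.0 sin 65° = 25.38, north 28.0 cos 65° = 11.83
Leg 2 (005°, 50.0 nmi): east 50.0 sin 5° = 4.36, north 50.0 cos 5° = 49.81
Leg 3 (151°, 58.1 nmi): east 58.1 sin 151° = 28.17, north 58.1 cos 151° = -50.82
Summing: 57.90 nmi east, 10.83 nmi north → (57.90, 10.83).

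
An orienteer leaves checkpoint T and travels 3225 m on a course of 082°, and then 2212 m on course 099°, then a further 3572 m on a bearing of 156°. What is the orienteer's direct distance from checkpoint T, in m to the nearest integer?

7527 m

Leg 1 (082°, 3225 m): east 3225 sin 82° = 3193.61, north 3225 cos 82° = 448.83
Leg 2 (099°, 2212 m): east 2212 sin 99° = 2184.77, north 2212 cos 99° = -346.03
Leg 3 (156°, 3572 m): east 3572 sin 156° = 1452.86, north 3572 cos 156° = -3263.18
Net: 6831.24 east, -3160.38 north. Distance = √((6831.24)² + (-3160.38)²) = 7526.880 m.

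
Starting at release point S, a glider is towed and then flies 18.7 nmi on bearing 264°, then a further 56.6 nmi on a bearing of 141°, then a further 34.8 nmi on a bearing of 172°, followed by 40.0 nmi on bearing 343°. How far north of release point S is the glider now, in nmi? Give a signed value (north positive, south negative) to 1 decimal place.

-42.2 nmi

Leg 1 (264°, 18.7 nmi): east 18.7 sin 264° = -18.60, north 18.7 cos 264° = -1.95
Leg 2 (141°, 56.6 nmi): east 56.6 sin 141° = 35.62, north 56.6 cos 141° = -43.99
Leg 3 (172°, 34.8 nmi): east 34.8 sin 172° = 4.84, north 34.8 cos 172° = -34.46
Leg 4 (343°, 40.0 nmi): east 40.0 sin 343° = -11.69, north 40.0 cos 343° = 38.25
Net north component: -42.15 nmi.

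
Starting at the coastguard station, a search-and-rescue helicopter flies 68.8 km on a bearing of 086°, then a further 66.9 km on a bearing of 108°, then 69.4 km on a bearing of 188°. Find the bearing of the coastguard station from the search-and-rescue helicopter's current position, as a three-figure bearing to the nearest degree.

Leg 1 (086°, 68.8 km): east 68.8 sin 86° = 68.63, north 68.8 cos 86° = 4.80
Leg 2 (108°, 66.9 km): east 66.9 sin 108° = 63.63, north 66.9 cos 108° = -20.67
Leg 3 (188°, 69.4 km): east 69.4 sin 188° = -9.66, north 69.4 cos 188° = -68.72
Net displacement: 122.60 east, -84.60 north. Direction back to start is (-122.60, 84.60): bearing = atan2(-122.60, 84.60) mod 360° = 304.61° ≈ 305°.

305°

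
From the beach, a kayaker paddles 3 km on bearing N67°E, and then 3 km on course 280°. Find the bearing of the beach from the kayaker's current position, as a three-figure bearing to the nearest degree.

Leg 1 (N67°E, 3 km): east 3 sin 67° = 2.76, north 3 cos 67° = 1.17
Leg 2 (280°, 3 km): east 3 sin 280° = -2.95, north 3 cos 280° = 0.52
Net displacement: -0.19 east, 1.69 north. Direction back to start is (0.19, -1.69): bearing = atan2(0.19, -1.69) mod 360° = 173.50° ≈ 174°.

174°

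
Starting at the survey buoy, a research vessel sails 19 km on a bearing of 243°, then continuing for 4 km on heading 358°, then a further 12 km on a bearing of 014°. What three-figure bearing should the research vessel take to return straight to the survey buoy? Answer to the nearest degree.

Leg 1 (243°, 19 km): east 19 sin 243° = -16.93, north 19 cos 243° = -8.63
Leg 2 (358°, 4 km): east 4 sin 358° = -0.14, north 4 cos 358° = 4.00
Leg 3 (014°, 12 km): east 12 sin 14° = 2.90, north 12 cos 14° = 11.64
Net displacement: -14.17 east, 7.02 north. Direction back to start is (14.17, -7.02): bearing = atan2(14.17, -7.02) mod 360° = 116.35° ≈ 116°.

116°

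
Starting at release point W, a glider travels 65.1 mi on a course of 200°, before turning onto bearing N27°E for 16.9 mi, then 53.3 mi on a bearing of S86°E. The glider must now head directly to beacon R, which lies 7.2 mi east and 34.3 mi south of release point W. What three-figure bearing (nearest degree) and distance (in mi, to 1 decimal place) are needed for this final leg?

296°, 35.0 mi

Leg 1 (200°, 65.1 mi): east 65.1 sin 200° = -22.27, north 65.1 cos 200° = -61.17
Leg 2 (N27°E, 16.9 mi): east 16.9 sin 27° = 7.67, north 16.9 cos 27° = 15.06
Leg 3 (S86°E, 53.3 mi): east 53.3 sin 94° = 53.17, north 53.3 cos 94° = -3.72
Current position: (38.58, -49.83). Target: (7.2, -34.3). Remaining: Δeast = -31.38, Δnorth = 15.53.
Bearing = atan2(-31.38, 15.53) mod 360° = 296.34°; distance = √((-31.38)² + (15.53)²) = 35.012 mi.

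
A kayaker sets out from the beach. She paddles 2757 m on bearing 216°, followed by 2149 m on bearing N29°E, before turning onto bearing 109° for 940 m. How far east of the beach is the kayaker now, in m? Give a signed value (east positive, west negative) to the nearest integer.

Leg 1 (216°, 2757 m): east 2757 sin 216° = -1620.52, north 2757 cos 216° = -2230.46
Leg 2 (N29°E, 2149 m): east 2149 sin 29° = 1041.86, north 2149 cos 29° = 1879.56
Leg 3 (109°, 940 m): east 940 sin 109° = 888.79, north 940 cos 109° = -306.03
Net east component: 310.12 m.

310 m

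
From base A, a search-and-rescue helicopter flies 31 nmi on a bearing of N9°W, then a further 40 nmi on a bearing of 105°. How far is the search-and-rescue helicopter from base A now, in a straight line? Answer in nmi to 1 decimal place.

Leg 1 (N9°W, 31 nmi): east 31 sin 351° = -4.85, north 31 cos 351° = 30.62
Leg 2 (105°, 40 nmi): east 40 sin 105° = 38.64, north 40 cos 105° = -10.35
Net: 33.79 east, 20.27 north. Distance = √((33.79)² + (20.27)²) = 39.399 nmi.

39.4 nmi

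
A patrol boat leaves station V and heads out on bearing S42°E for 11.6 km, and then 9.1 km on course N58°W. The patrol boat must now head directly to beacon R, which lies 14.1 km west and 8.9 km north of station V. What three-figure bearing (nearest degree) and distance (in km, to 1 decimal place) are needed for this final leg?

Leg 1 (S42°E, 11.6 km): east 11.6 sin 138° = 7.76, north 11.6 cos 138° = -8.62
Leg 2 (N58°W, 9.1 km): east 9.1 sin 302° = -7.72, north 9.1 cos 302° = 4.82
Current position: (0.04, -3.80). Target: (-14.1, 8.9). Remaining: Δeast = -14.14, Δnorth = 12.70.
Bearing = atan2(-14.14, 12.70) mod 360° = 311.92°; distance = √((-14.14)² + (12.70)²) = 19.008 km.

312°, 19.0 km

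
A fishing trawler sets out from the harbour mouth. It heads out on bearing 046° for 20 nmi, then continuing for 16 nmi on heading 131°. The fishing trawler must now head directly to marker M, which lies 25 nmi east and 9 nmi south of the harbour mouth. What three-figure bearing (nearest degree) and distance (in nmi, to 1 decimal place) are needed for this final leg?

Leg 1 (046°, 20 nmi): east 20 sin 46° = 14.39, north 20 cos 46° = 13.89
Leg 2 (131°, 16 nmi): east 16 sin 131° = 12.08, north 16 cos 131° = -10.50
Current position: (26.46, 3.40). Target: (25, -9). Remaining: Δeast = -1.46, Δnorth = -12.40.
Bearing = atan2(-1.46, -12.40) mod 360° = 186.73°; distance = √((-1.46)² + (-12.40)²) = 12.482 nmi.

187°, 12.5 nmi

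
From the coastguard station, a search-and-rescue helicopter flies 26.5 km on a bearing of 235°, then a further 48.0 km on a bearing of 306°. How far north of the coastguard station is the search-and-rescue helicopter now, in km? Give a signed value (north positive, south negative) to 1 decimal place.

13.0 km

Leg 1 (235°, 26.5 km): east 26.5 sin 235° = -21.71, north 26.5 cos 235° = -15.20
Leg 2 (306°, 48.0 km): east 48.0 sin 306° = -38.83, north 48.0 cos 306° = 28.21
Net north component: 13.01 km.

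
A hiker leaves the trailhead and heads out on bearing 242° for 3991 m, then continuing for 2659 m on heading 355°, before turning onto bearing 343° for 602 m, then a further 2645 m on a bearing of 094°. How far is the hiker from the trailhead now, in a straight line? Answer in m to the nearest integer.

1741 m

Leg 1 (242°, 3991 m): east 3991 sin 242° = -3523.84, north 3991 cos 242° = -1873.66
Leg 2 (355°, 2659 m): east 2659 sin 355° = -231.75, north 2659 cos 355° = 2648.88
Leg 3 (343°, 602 m): east 602 sin 343° = -176.01, north 602 cos 343° = 575.70
Leg 4 (094°, 2645 m): east 2645 sin 94° = 2638.56, north 2645 cos 94° = -184.51
Net: -1293.04 east, 1166.41 north. Distance = √((-1293.04)² + (1166.41)²) = 1741.399 m.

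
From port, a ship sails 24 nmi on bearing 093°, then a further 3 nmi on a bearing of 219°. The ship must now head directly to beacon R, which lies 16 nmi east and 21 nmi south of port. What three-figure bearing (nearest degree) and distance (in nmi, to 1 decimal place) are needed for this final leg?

199°, 18.4 nmi

Leg 1 (093°, 24 nmi): east 24 sin 93° = 23.97, north 24 cos 93° = -1.26
Leg 2 (219°, 3 nmi): east 3 sin 219° = -1.89, north 3 cos 219° = -2.33
Current position: (22.08, -3.59). Target: (16, -21). Remaining: Δeast = -6.08, Δnorth = -17.41.
Bearing = atan2(-6.08, -17.41) mod 360° = 199.25°; distance = √((-6.08)² + (-17.41)²) = 18.443 nmi.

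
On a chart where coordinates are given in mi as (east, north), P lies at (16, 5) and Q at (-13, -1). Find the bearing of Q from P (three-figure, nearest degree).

258°

Δeast = -13 − 16 = -29.00; Δnorth = -1 − 5 = -6.00.
Bearing = atan2(Δeast, Δnorth) mod 360° = 258.31° ≈ 258°.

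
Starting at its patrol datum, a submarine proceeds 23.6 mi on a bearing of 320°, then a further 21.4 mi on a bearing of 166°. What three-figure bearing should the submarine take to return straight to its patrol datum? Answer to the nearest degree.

075°

Leg 1 (320°, 23.6 mi): east 23.6 sin 320° = -15.17, north 23.6 cos 320° = 18.08
Leg 2 (166°, 21.4 mi): east 21.4 sin 166° = 5.18, north 21.4 cos 166° = -20.76
Net displacement: -9.99 east, -2.69 north. Direction back to start is (9.99, 2.69): bearing = atan2(9.99, 2.69) mod 360° = 74.96° ≈ 075°.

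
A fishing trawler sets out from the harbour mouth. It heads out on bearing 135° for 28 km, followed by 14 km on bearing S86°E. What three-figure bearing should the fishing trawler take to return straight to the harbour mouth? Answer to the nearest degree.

302°

Leg 1 (135°, 28 km): east 28 sin 135° = 19.80, north 28 cos 135° = -19.80
Leg 2 (S86°E, 14 km): east 14 sin 94° = 13.97, north 14 cos 94° = -0.98
Net displacement: 33.76 east, -20.78 north. Direction back to start is (-33.76, 20.78): bearing = atan2(-33.76, 20.78) mod 360° = 301.60° ≈ 302°.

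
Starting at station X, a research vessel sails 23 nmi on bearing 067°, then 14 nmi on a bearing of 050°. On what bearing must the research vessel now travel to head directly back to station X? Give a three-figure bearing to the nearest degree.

241°

Leg 1 (067°, 23 nmi): east 23 sin 67° = 21.17, north 23 cos 67° = 8.99
Leg 2 (050°, 14 nmi): east 14 sin 50° = 10.72, north 14 cos 50° = 9.00
Net displacement: 31.90 east, 17.99 north. Direction back to start is (-31.90, -17.99): bearing = atan2(-31.90, -17.99) mod 360° = 240.58° ≈ 241°.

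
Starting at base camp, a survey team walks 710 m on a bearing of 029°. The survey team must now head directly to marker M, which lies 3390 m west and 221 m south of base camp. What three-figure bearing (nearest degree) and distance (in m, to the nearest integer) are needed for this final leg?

257°, 3828 m

Leg 1 (029°, 710 m): east 710 sin 29° = 344.21, north 710 cos 29° = 620.98
Current position: (344.21, 620.98). Target: (-3390, -221). Remaining: Δeast = -3734.21, Δnorth = -841.98.
Bearing = atan2(-3734.21, -841.98) mod 360° = 257.29°; distance = √((-3734.21)² + (-841.98)²) = 3827.962 m.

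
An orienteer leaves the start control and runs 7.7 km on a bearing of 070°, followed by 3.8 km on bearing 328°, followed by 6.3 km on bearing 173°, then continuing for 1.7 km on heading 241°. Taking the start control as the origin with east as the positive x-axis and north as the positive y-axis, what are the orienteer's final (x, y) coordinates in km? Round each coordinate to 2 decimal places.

(4.50, -1.22)

Leg 1 (070°, 7.7 km): east 7.7 sin 70° = 7.24, north 7.7 cos 70° = 2.63
Leg 2 (328°, 3.8 km): east 3.8 sin 328° = -2.01, north 3.8 cos 328° = 3.22
Leg 3 (173°, 6.3 km): east 6.3 sin 173° = 0.77, north 6.3 cos 173° = -6.25
Leg 4 (241°, 1.7 km): east 1.7 sin 241° = -1.49, north 1.7 cos 241° = -0.82
Summing: 4.50 km east, -1.22 km north → (4.50, -1.22).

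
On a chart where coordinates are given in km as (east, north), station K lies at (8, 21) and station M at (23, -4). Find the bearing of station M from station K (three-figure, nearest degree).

149°

Δeast = 23 − 8 = 15.00; Δnorth = -4 − 21 = -25.00.
Bearing = atan2(Δeast, Δnorth) mod 360° = 149.04° ≈ 149°.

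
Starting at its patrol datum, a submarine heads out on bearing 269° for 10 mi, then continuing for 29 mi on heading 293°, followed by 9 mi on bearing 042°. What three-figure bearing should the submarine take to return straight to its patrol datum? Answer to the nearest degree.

120°

Leg 1 (269°, 10 mi): east 10 sin 269° = -10.00, north 10 cos 269° = -0.17
Leg 2 (293°, 29 mi): east 29 sin 293° = -26.69, north 29 cos 293° = 11.33
Leg 3 (042°, 9 mi): east 9 sin 42° = 6.02, north 9 cos 42° = 6.69
Net displacement: -30.67 east, 17.84 north. Direction back to start is (30.67, -17.84): bearing = atan2(30.67, -17.84) mod 360° = 120.19° ≈ 120°.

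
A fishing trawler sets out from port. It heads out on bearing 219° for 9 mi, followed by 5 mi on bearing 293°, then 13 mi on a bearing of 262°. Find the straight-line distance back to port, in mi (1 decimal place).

Leg 1 (219°, 9 mi): east 9 sin 219° = -5.66, north 9 cos 219° = -6.99
Leg 2 (293°, 5 mi): east 5 sin 293° = -4.60, north 5 cos 293° = 1.95
Leg 3 (262°, 13 mi): east 13 sin 262° = -12.87, north 13 cos 262° = -1.81
Net: -23.14 east, -6.85 north. Distance = √((-23.14)² + (-6.85)²) = 24.132 mi.

24.1 mi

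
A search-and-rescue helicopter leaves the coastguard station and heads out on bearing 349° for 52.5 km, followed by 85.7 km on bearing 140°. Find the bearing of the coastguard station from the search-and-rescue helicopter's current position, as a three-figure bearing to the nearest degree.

Leg 1 (349°, 52.5 km): east 52.5 sin 349° = -10.02, north 52.5 cos 349° = 51.54
Leg 2 (140°, 85.7 km): east 85.7 sin 140° = 55.09, north 85.7 cos 140° = -65.65
Net displacement: 45.07 east, -14.11 north. Direction back to start is (-45.07, 14.11): bearing = atan2(-45.07, 14.11) mod 360° = 287.39° ≈ 287°.

287°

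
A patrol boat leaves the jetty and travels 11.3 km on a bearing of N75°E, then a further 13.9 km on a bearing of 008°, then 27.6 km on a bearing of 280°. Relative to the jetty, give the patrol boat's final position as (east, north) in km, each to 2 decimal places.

(-14.33, 21.48)

Leg 1 (N75°E, 11.3 km): east 11.3 sin 75° = 10.91, north 11.3 cos 75° = 2.92
Leg 2 (008°, 13.9 km): east 13.9 sin 8° = 1.93, north 13.9 cos 8° = 13.76
Leg 3 (280°, 27.6 km): east 27.6 sin 280° = -27.18, north 27.6 cos 280° = 4.79
Summing: -14.33 km east, 21.48 km north → (-14.33, 21.48).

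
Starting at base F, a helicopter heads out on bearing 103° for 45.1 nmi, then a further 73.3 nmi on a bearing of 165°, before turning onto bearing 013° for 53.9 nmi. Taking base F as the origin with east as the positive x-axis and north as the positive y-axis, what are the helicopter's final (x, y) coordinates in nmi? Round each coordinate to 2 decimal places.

Leg 1 (103°, 45.1 nmi): east 45.1 sin 103° = 43.94, north 45.1 cos 103° = -10.15
Leg 2 (165°, 73.3 nmi): east 73.3 sin 165° = 18.97, north 73.3 cos 165° = -70.80
Leg 3 (013°, 53.9 nmi): east 53.9 sin 13° = 12.12, north 53.9 cos 13° = 52.52
Summing: 75.04 nmi east, -28.43 nmi north → (75.04, -28.43).

(75.04, -28.43)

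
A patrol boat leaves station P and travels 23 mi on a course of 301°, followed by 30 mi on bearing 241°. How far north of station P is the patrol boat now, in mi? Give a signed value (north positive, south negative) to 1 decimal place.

-2.7 mi

Leg 1 (301°, 23 mi): east 23 sin 301° = -19.71, north 23 cos 301° = 11.85
Leg 2 (241°, 30 mi): east 30 sin 241° = -26.24, north 30 cos 241° = -14.54
Net north component: -2.70 mi.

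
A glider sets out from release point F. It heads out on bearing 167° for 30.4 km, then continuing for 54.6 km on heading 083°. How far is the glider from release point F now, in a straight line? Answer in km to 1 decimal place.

Leg 1 (167°, 30.4 km): east 30.4 sin 167° = 6.84, north 30.4 cos 167° = -29.62
Leg 2 (083°, 54.6 km): east 54.6 sin 83° = 54.19, north 54.6 cos 83° = 6.65
Net: 61.03 east, -22.97 north. Distance = √((61.03)² + (-22.97)²) = 65.210 km.

65.2 km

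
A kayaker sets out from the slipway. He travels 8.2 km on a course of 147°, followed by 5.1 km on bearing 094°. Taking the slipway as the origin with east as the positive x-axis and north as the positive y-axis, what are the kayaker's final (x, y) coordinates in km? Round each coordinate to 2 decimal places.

Leg 1 (147°, 8.2 km): east 8.2 sin 147° = 4.47, north 8.2 cos 147° = -6.88
Leg 2 (094°, 5.1 km): east 5.1 sin 94° = 5.09, north 5.1 cos 94° = -0.36
Summing: 9.55 km east, -7.23 km north → (9.55, -7.23).

(9.55, -7.23)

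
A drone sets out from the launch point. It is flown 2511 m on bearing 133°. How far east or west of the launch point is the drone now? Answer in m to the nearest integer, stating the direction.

1836 m east

Leg 1 (133°, 2511 m): east 2511 sin 133° = 1836.43, north 2511 cos 133° = -1712.50
Net east component: 1836.43 m.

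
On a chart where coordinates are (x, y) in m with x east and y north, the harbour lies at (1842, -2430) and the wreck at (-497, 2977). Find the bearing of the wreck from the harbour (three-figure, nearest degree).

Δeast = -497 − 1842 = -2339.00; Δnorth = 2977 − -2430 = 5407.00.
Bearing = atan2(Δeast, Δnorth) mod 360° = 336.61° ≈ 337°.

337°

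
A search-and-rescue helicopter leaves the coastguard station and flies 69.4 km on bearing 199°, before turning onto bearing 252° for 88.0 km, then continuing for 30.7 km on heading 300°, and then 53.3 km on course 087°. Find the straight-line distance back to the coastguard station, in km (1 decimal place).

109.2 km

Leg 1 (199°, 69.4 km): east 69.4 sin 199° = -22.59, north 69.4 cos 199° = -65.62
Leg 2 (252°, 88.0 km): east 88.0 sin 252° = -83.69, north 88.0 cos 252° = -27.19
Leg 3 (300°, 30.7 km): east 30.7 sin 300° = -26.59, north 30.7 cos 300° = 15.35
Leg 4 (087°, 53.3 km): east 53.3 sin 87° = 53.23, north 53.3 cos 87° = 2.79
Net: -79.65 east, -74.67 north. Distance = √((-79.65)² + (-74.67)²) = 109.178 km.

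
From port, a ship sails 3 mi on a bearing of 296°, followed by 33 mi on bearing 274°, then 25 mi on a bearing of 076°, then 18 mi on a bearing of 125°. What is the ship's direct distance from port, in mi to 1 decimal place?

Leg 1 (296°, 3 mi): east 3 sin 296° = -2.70, north 3 cos 296° = 1.32
Leg 2 (274°, 33 mi): east 33 sin 274° = -32.92, north 33 cos 274° = 2.30
Leg 3 (076°, 25 mi): east 25 sin 76° = 24.26, north 25 cos 76° = 6.05
Leg 4 (125°, 18 mi): east 18 sin 125° = 14.74, north 18 cos 125° = -10.32
Net: 3.39 east, -0.66 north. Distance = √((3.39)² + (-0.66)²) = 3.450 mi.

3.4 mi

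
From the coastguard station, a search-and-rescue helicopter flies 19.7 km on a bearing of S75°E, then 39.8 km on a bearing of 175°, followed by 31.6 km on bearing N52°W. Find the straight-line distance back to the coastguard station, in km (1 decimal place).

25.4 km

Leg 1 (S75°E, 19.7 km): east 19.7 sin 105° = 19.03, north 19.7 cos 105° = -5.10
Leg 2 (175°, 39.8 km): east 39.8 sin 175° = 3.47, north 39.8 cos 175° = -39.65
Leg 3 (N52°W, 31.6 km): east 31.6 sin 308° = -24.90, north 31.6 cos 308° = 19.45
Net: -2.40 east, -25.29 north. Distance = √((-2.40)² + (-25.29)²) = 25.406 km.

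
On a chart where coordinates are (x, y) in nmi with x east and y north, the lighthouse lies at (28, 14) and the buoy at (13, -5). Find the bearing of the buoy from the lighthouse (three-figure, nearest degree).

Δeast = 13 − 28 = -15.00; Δnorth = -5 − 14 = -19.00.
Bearing = atan2(Δeast, Δnorth) mod 360° = 218.29° ≈ 218°.

218°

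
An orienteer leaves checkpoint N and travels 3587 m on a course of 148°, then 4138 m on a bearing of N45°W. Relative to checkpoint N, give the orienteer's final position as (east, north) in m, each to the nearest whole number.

Leg 1 (148°, 3587 m): east 3587 sin 148° = 1900.82, north 3587 cos 148° = -3041.95
Leg 2 (N45°W, 4138 m): east 4138 sin 315° = -2926.01, north 4138 cos 315° = 2926.01
Summing: -1025.19 m east, -115.94 m north → (-1025, -116).

(-1025, -116)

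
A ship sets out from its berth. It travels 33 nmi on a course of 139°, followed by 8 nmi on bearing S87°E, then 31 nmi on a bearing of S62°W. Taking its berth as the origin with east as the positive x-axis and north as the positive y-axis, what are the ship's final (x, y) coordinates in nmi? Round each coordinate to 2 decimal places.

Leg 1 (139°, 33 nmi): east 33 sin 139° = 21.65, north 33 cos 139° = -24.91
Leg 2 (S87°E, 8 nmi): east 8 sin 93° = 7.99, north 8 cos 93° = -0.42
Leg 3 (S62°W, 31 nmi): east 31 sin 242° = -27.37, north 31 cos 242° = -14.55
Summing: 2.27 nmi east, -39.88 nmi north → (2.27, -39.88).

(2.27, -39.88)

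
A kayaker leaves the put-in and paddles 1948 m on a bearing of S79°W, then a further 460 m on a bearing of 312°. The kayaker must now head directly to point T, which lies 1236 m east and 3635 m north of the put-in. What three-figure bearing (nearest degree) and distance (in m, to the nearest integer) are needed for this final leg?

043°, 5086 m

Leg 1 (S79°W, 1948 m): east 1948 sin 259° = -1912.21, north 1948 cos 259° = -371.70
Leg 2 (312°, 460 m): east 460 sin 312° = -341.85, north 460 cos 312° = 307.80
Current position: (-2254.06, -63.90). Target: (1236, 3635). Remaining: Δeast = 3490.06, Δnorth = 3698.90.
Bearing = atan2(3490.06, 3698.90) mod 360° = 43.34°; distance = √((3490.06)² + (3698.90)²) = 5085.501 m.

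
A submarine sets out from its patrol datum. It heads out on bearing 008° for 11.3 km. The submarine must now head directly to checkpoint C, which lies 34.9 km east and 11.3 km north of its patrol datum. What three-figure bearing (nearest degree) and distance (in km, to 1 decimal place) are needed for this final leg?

Leg 1 (008°, 11.3 km): east 11.3 sin 8° = 1.57, north 11.3 cos 8° = 11.19
Current position: (1.57, 11.19). Target: (34.9, 11.3). Remaining: Δeast = 33.33, Δnorth = 0.11.
Bearing = atan2(33.33, 0.11) mod 360° = 89.81°; distance = √((33.33)² + (0.11)²) = 33.328 km.

090°, 33.3 km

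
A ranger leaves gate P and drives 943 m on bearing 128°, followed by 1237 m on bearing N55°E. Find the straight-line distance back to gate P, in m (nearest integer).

1761 m

Leg 1 (128°, 943 m): east 943 sin 128° = 743.09, north 943 cos 128° = -580.57
Leg 2 (N55°E, 1237 m): east 1237 sin 55° = 1013.29, north 1237 cos 55° = 709.51
Net: 1756.39 east, 128.95 north. Distance = √((1756.39)² + (128.95)²) = 1761.112 m.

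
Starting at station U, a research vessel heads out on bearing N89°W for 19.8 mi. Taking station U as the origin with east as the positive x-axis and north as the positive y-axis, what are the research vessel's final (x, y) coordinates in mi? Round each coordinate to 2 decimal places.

(-19.80, 0.35)

Leg 1 (N89°W, 19.8 mi): east 19.8 sin 271° = -19.80, north 19.8 cos 271° = 0.35
Summing: -19.80 mi east, 0.35 mi north → (-19.80, 0.35).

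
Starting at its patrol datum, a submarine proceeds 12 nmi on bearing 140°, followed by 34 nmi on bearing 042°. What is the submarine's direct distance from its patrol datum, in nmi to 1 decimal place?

34.4 nmi

Leg 1 (140°, 12 nmi): east 12 sin 140° = 7.71, north 12 cos 140° = -9.19
Leg 2 (042°, 34 nmi): east 34 sin 42° = 22.75, north 34 cos 42° = 25.27
Net: 30.46 east, 16.07 north. Distance = √((30.46)² + (16.07)²) = 34.445 nmi.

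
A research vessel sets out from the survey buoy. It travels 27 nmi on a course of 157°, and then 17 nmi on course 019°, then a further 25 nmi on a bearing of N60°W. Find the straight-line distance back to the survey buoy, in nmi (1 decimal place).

6.7 nmi

Leg 1 (157°, 27 nmi): east 27 sin 157° = 10.55, north 27 cos 157° = -24.85
Leg 2 (019°, 17 nmi): east 17 sin 19° = 5.53, north 17 cos 19° = 16.07
Leg 3 (N60°W, 25 nmi): east 25 sin 300° = -21.65, north 25 cos 300° = 12.50
Net: -5.57 east, 3.72 north. Distance = √((-5.57)² + (3.72)²) = 6.695 nmi.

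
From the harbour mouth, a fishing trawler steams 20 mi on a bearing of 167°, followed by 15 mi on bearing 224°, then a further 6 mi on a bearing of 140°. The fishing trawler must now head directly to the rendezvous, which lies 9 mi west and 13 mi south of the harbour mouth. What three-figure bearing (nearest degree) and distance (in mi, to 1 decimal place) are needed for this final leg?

Leg 1 (167°, 20 mi): east 20 sin 167° = 4.50, north 20 cos 167° = -19.49
Leg 2 (224°, 15 mi): east 15 sin 224° = -10.42, north 15 cos 224° = -10.79
Leg 3 (140°, 6 mi): east 6 sin 140° = 3.86, north 6 cos 140° = -4.60
Current position: (-2.06, -34.87). Target: (-9, -13). Remaining: Δeast = -6.94, Δnorth = 21.87.
Bearing = atan2(-6.94, 21.87) mod 360° = 342.41°; distance = √((-6.94)² + (21.87)²) = 22.947 mi.

342°, 22.9 mi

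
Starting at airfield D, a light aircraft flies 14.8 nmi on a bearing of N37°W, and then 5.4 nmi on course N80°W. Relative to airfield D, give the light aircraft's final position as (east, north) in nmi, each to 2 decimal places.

(-14.22, 12.76)

Leg 1 (N37°W, 14.8 nmi): east 14.8 sin 323° = -8.91, north 14.8 cos 323° = 11.82
Leg 2 (N80°W, 5.4 nmi): east 5.4 sin 280° = -5.32, north 5.4 cos 280° = 0.94
Summing: -14.22 nmi east, 12.76 nmi north → (-14.22, 12.76).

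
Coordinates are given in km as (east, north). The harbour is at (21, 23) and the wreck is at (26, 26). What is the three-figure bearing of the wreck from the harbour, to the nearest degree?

059°

Δeast = 26 − 21 = 5.00; Δnorth = 26 − 23 = 3.00.
Bearing = atan2(Δeast, Δnorth) mod 360° = 59.04° ≈ 059°.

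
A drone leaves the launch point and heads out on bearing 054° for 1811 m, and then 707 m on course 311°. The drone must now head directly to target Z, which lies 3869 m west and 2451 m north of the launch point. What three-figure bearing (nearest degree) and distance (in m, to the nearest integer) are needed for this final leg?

Leg 1 (054°, 1811 m): east 1811 sin 54° = 1465.13, north 1811 cos 54° = 1064.48
Leg 2 (311°, 707 m): east 707 sin 311° = -533.58, north 707 cos 311° = 463.83
Current position: (931.55, 1528.31). Target: (-3869, 2451). Remaining: Δeast = -4800.55, Δnorth = 922.69.
Bearing = atan2(-4800.55, 922.69) mod 360° = 280.88°; distance = √((-4800.55)² + (922.69)²) = 4888.418 m.

281°, 4888 m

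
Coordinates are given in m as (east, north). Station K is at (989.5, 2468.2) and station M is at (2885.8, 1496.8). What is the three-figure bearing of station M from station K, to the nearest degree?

Δeast = 2885.8 − 989.5 = 1896.30; Δnorth = 1496.8 − 2468.2 = -971.40.
Bearing = atan2(Δeast, Δnorth) mod 360° = 117.12° ≈ 117°.

117°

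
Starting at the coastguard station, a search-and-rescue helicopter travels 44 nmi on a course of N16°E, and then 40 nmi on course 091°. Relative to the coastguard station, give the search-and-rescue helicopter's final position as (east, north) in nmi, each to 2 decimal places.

Leg 1 (N16°E, 44 nmi): east 44 sin 16° = 12.13, north 44 cos 16° = 42.30
Leg 2 (091°, 40 nmi): east 40 sin 91° = 39.99, north 40 cos 91° = -0.70
Summing: 52.12 nmi east, 41.60 nmi north → (52.12, 41.60).

(52.12, 41.60)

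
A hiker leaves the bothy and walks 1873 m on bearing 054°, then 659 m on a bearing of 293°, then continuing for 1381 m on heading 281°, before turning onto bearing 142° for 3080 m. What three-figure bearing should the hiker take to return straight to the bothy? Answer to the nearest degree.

Leg 1 (054°, 1873 m): east 1873 sin 54° = 1515.29, north 1873 cos 54° = 1100.92
Leg 2 (293°, 659 m): east 659 sin 293° = -606.61, north 659 cos 293° = 257.49
Leg 3 (281°, 1381 m): east 1381 sin 281° = -1355.63, north 1381 cos 281° = 263.51
Leg 4 (142°, 3080 m): east 3080 sin 142° = 1896.24, north 3080 cos 142° = -2427.07
Net displacement: 1449.29 east, -805.15 north. Direction back to start is (-1449.29, 805.15): bearing = atan2(-1449.29, 805.15) mod 360° = 299.05° ≈ 299°.

299°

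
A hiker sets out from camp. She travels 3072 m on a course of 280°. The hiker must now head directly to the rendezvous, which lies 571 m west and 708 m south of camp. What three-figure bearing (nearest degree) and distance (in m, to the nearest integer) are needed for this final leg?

117°, 2750 m

Leg 1 (280°, 3072 m): east 3072 sin 280° = -3025.33, north 3072 cos 280° = 533.45
Current position: (-3025.33, 533.45). Target: (-571, -708). Remaining: Δeast = 2454.33, Δnorth = -1241.45.
Bearing = atan2(2454.33, -1241.45) mod 360° = 116.83°; distance = √((2454.33)² + (-1241.45)²) = 2750.441 m.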